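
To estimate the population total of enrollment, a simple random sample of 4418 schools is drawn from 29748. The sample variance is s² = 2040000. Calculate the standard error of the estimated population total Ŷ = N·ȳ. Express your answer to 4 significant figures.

Var(Ŷ) = N²·Var(ȳ) = N²·(1 − n/N)·s²/n.
f = 4418/29748 = 0.14851419; Var(ȳ) = 0.85148581·2040000/4418 = 393.17136.
Var(Ŷ) = 29748² · 393.17136 = 3.4793444 × 10^11.
SE(Ŷ) = √(3.4793444 × 10^11) = 589900.

589900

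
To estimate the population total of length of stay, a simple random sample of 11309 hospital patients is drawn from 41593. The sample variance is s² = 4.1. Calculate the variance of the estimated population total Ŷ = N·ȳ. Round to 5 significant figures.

456660

Var(Ŷ) = N²·Var(ȳ) = N²·(1 − n/N)·s²/n.
f = 11309/41593 = 0.27189671; Var(ȳ) = 0.72810329·4.1/11309 = 2.6396883 × 10^-4.
Var(Ŷ) = 41593² · (2.6396883 × 10^-4) = 456660.18.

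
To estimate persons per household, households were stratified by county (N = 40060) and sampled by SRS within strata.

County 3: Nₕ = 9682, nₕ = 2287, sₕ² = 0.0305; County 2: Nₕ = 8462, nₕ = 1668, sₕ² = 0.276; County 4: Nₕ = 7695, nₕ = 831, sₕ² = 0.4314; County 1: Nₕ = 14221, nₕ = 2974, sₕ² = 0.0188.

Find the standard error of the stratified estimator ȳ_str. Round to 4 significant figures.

Var(ȳ_str) = Σₕ Wₕ²(1 − fₕ)sₕ²/nₕ with Wₕ = Nₕ/N, N = 40060.
County 3: Wₕ = 0.24168747; term = 0.24168747²·(1 − 0.23621153)·0.0305/2287 = 5.9499736 × 10^-7.
County 2: Wₕ = 0.21123315; term = 0.21123315²·(1 − 0.19711652)·0.276/1668 = 5.9277477 × 10^-6.
County 4: Wₕ = 0.19208687; term = 0.19208687²·(1 − 0.10799220)·0.4314/831 = 1.7086107 × 10^-5.
County 1: Wₕ = 0.35499251; term = 0.35499251²·(1 − 0.20912735)·0.0188/2974 = 6.3003087 × 10^-7.
Sum = 2.4238883 × 10^-5.
SE = √(2.4238883 × 10^-5) = 0.004923.

0.004923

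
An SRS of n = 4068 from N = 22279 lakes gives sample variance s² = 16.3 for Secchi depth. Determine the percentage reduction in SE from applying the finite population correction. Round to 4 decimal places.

9.5895

f = n/N = 4068/22279 = 0.18259347.
SE_no-fpc = √(s²/n) = 0.063299945; SE_fpc = √((1−f)s²/n) = 0.05722982.
Ratio = √(1−f) = 0.90410537. Reduction = 100·(1 − 0.90410537) = 9.5895%.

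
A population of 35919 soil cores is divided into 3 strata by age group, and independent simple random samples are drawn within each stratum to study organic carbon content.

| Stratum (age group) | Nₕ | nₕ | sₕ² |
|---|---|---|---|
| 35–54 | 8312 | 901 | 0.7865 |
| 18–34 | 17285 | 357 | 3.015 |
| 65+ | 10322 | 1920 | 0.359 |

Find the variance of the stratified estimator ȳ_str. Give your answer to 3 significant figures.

0.00197

Var(ȳ_str) = Σₕ Wₕ²(1 − fₕ)sₕ²/nₕ with Wₕ = Nₕ/N, N = 35919.
35–54: Wₕ = 0.23140956; term = 0.23140956²·(1 − 0.10839750)·0.7865/901 = 4.167809 × 10^-5.
18–34: Wₕ = 0.48122164; term = 0.48122164²·(1 − 0.02065375)·3.015/357 = 0.001915339.
65+: Wₕ = 0.28736880; term = 0.28736880²·(1 − 0.18601046)·0.359/1920 = 1.2568727 × 10^-5.
Sum = 0.0019695858.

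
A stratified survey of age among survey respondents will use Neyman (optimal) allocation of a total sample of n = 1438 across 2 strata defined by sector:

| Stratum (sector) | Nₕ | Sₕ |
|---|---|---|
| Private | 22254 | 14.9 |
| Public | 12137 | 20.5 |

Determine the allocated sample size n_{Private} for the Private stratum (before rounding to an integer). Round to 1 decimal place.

Neyman allocation: nₕ = n·NₕSₕ / Σⱼ NⱼSⱼ.
Σ NⱼSⱼ = 22254·14.9 + 12137·20.5 = 580393.1.
n_{Private} = 1438·22254·14.9 / 580393.1 = 821.5.

821.5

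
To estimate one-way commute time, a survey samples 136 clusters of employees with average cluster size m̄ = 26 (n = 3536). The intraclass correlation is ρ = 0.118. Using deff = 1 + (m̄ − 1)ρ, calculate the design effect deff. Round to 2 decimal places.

deff = 1 + (26 − 1)·0.118 = 1 + 2.95 = 3.95.

3.95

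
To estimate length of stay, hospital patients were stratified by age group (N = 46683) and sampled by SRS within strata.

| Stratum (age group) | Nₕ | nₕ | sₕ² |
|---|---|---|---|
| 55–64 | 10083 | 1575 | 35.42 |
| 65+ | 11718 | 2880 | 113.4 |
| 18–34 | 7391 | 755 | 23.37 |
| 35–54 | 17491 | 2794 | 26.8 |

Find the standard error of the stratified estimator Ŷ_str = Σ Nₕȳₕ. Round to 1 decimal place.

Var(Ŷ_str) = Σₕ Nₕ²(1 − fₕ)sₕ²/nₕ.
55–64: 10083²·(1 − 1575/10083)·35.42/1575 = 1.9292355 × 10^6.
65+: 11718²·(1 − 2880/11718)·113.4/2880 = 4.0778201 × 10^6.
18–34: 7391²·(1 − 755/7391)·23.37/755 = 1.5181733 × 10^6.
35–54: 17491²·(1 − 2794/17491)·26.8/2794 = 2.4657652 × 10^6.
Sum = 9.9909941 × 10^6.
SE = √(9.9909941 × 10^6) = 3160.9.

3160.9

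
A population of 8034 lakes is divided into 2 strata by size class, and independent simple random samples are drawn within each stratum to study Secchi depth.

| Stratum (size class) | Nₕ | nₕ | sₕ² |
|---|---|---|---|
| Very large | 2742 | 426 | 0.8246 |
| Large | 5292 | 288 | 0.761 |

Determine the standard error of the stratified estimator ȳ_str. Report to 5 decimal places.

0.03570

Var(ȳ_str) = Σₕ Wₕ²(1 − fₕ)sₕ²/nₕ with Wₕ = Nₕ/N, N = 8034.
Very large: Wₕ = 0.34129948; term = 0.34129948²·(1 − 0.15536105)·0.8246/426 = 1.9044785 × 10^-4.
Large: Wₕ = 0.65870052; term = 0.65870052²·(1 − 0.05442177)·0.761/288 = 0.0010840908.
Sum = 0.0012745387.
SE = √(0.0012745387) = 0.03570.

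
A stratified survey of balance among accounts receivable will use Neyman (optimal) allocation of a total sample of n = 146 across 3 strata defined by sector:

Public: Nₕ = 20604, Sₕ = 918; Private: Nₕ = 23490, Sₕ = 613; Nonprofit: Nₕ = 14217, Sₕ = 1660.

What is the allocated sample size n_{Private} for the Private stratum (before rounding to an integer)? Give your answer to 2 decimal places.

36.94

Neyman allocation: nₕ = n·NₕSₕ / Σⱼ NⱼSⱼ.
Σ NⱼSⱼ = 20604·918 + 23490·613 + 14217·1660 = 5.6914062 × 10^7.
n_{Private} = 146·23490·613 / (5.6914062 × 10^7) = 36.94.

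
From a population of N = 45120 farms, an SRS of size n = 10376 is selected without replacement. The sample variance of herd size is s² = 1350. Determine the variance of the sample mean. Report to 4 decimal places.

0.1002

Under SRS without replacement, Var(ȳ) = (1 − f)·s²/n with f = n/N = 10376/45120 = 0.22996454.
Var(ȳ) = (1 − 0.22996454)·1350/10376 = 0.77003546·0.13010794 = 0.10018773.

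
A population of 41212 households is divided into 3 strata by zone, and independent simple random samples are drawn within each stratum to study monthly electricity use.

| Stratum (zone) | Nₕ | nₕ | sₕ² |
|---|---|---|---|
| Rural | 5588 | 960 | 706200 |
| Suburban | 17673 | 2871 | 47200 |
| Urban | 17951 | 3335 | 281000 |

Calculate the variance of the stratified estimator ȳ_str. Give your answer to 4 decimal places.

26.7493

Var(ȳ_str) = Σₕ Wₕ²(1 − fₕ)sₕ²/nₕ with Wₕ = Nₕ/N, N = 41212.
Rural: Wₕ = 0.13559158; term = 0.13559158²·(1 − 0.17179671)·706200/960 = 11.201053.
Suburban: Wₕ = 0.42883141; term = 0.42883141²·(1 − 0.16245120)·47200/2871 = 2.5321656.
Urban: Wₕ = 0.43557702; term = 0.43557702²·(1 − 0.18578352)·281000/3335 = 13.016082.
Sum = 26.749301.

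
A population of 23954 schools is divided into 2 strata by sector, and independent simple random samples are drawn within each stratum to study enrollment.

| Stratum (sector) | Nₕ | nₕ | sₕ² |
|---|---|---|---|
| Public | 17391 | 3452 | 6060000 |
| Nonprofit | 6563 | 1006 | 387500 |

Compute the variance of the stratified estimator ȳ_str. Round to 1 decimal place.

766.1

Var(ȳ_str) = Σₕ Wₕ²(1 − fₕ)sₕ²/nₕ with Wₕ = Nₕ/N, N = 23954.
Public: Wₕ = 0.72601653; term = 0.72601653²·(1 − 0.19849347)·6060000/3452 = 741.65498.
Nonprofit: Wₕ = 0.27398347; term = 0.27398347²·(1 − 0.15328356)·387500/1006 = 24.482763.
Sum = 766.13774.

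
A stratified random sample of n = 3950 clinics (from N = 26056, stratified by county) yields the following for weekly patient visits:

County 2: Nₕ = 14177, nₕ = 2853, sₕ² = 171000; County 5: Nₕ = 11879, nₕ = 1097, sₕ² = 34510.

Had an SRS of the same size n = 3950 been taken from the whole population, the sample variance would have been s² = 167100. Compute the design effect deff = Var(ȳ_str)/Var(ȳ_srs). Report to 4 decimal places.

0.5603

Var(ȳ_str) = Σ Wₕ²(1−fₕ)sₕ²/nₕ with Wₕ = Nₕ/26056:
  County 2: (14177/26056)²·(1−2853/14177)·171000/2853 = 14.173041
  County 5: (11879/26056)²·(1−1097/11879)·34510/1097 = 5.9347448
  → Var(ȳ_str) = 20.107786.
Var(ȳ_srs) = (1 − 3950/26056)·167100/3950 = 35.890687.
deff = 20.107786 / 35.890687 = 0.5603.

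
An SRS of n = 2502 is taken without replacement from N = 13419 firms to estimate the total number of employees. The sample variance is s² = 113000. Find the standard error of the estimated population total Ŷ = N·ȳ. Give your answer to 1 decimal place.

Var(Ŷ) = N²·Var(ȳ) = N²·(1 − n/N)·s²/n.
f = 2502/13419 = 0.18645205; Var(ȳ) = 0.81354795·113000/2502 = 36.742973.
Var(Ŷ) = 13419² · 36.742973 = 6.616291 × 10^9.
SE(Ŷ) = √(6.616291 × 10^9) = 81340.6.

81340.6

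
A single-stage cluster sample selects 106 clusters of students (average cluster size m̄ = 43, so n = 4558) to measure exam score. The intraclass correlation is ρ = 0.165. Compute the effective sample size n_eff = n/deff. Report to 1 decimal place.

deff = 1 + (43 − 1)·0.165 = 1 + 6.93 = 7.93.
n_eff = 4558 / 7.93 = 574.8.

574.8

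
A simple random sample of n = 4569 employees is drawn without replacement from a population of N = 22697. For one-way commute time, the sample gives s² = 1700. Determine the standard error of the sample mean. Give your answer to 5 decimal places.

Under SRS without replacement, Var(ȳ) = (1 − f)·s²/n with f = n/N = 4569/22697 = 0.20130414.
Var(ȳ) = (1 − 0.20130414)·1700/4569 = 0.79869586·0.37207266 = 0.2971729.
SE(ȳ) = √(0.2971729) = 0.54514.

0.54514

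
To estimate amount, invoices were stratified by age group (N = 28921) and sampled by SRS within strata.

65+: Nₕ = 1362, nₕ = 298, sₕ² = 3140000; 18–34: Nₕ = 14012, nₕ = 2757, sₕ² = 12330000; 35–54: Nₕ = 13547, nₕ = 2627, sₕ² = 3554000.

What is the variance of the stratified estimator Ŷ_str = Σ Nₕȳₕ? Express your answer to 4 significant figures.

Var(Ŷ_str) = Σₕ Nₕ²(1 − fₕ)sₕ²/nₕ.
65+: 1362²·(1 − 298/1362)·3140000/298 = 1.5269757 × 10^10.
18–34: 14012²·(1 − 2757/14012)·12330000/2757 = 7.0529684 × 10^11.
35–54: 13547²·(1 − 2627/13547)·3554000/2627 = 2.0013503 × 10^11.
Sum = 9.2070163 × 10^11.

9.207 × 10^11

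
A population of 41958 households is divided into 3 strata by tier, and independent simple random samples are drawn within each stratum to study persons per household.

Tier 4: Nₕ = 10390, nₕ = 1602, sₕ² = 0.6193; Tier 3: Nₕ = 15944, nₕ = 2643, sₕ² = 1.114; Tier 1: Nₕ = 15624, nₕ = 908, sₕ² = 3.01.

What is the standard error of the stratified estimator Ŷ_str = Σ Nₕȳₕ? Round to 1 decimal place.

941.7

Var(Ŷ_str) = Σₕ Nₕ²(1 − fₕ)sₕ²/nₕ.
Tier 4: 10390²·(1 − 1602/10390)·0.6193/1602 = 35297.518.
Tier 3: 15944²·(1 − 2643/15944)·1.114/2643 = 89386.021.
Tier 1: 15624²·(1 − 908/15624)·3.01/908 = 762188.96.
Sum = 886872.5.
SE = √(886872.5) = 941.7.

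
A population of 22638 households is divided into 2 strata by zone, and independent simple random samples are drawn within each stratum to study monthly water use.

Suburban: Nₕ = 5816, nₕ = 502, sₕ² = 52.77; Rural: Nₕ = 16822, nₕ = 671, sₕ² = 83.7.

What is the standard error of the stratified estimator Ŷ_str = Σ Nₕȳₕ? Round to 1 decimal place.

Var(Ŷ_str) = Σₕ Nₕ²(1 − fₕ)sₕ²/nₕ.
Suburban: 5816²·(1 − 502/5816)·52.77/502 = 3.2488475 × 10^6.
Rural: 16822²·(1 − 671/16822)·83.7/671 = 3.3890657 × 10^7.
Sum = 3.7139505 × 10^7.
SE = √(3.7139505 × 10^7) = 6094.2.

6094.2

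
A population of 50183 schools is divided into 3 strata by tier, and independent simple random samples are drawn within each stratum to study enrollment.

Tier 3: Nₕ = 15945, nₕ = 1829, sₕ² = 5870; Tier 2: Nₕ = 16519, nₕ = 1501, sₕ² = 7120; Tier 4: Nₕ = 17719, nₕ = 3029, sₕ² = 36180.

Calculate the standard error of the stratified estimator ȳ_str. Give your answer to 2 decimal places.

Var(ȳ_str) = Σₕ Wₕ²(1 − fₕ)sₕ²/nₕ with Wₕ = Nₕ/N, N = 50183.
Tier 3: Wₕ = 0.31773708; term = 0.31773708²·(1 − 0.11470680)·5870/1829 = 0.28684503.
Tier 2: Wₕ = 0.32917522; term = 0.32917522²·(1 − 0.09086506)·7120/1501 = 0.46728508.
Tier 4: Wₕ = 0.35308770; term = 0.35308770²·(1 − 0.17094644)·36180/3029 = 1.2345738.
Sum = 1.9887039.
SE = √(1.9887039) = 1.41.

1.41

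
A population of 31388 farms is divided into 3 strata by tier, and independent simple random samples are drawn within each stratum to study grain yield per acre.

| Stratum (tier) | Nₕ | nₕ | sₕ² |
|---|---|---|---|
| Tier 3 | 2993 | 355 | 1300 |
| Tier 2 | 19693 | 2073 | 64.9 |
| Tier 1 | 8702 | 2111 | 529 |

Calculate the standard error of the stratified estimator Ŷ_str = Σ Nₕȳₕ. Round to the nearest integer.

7359

Var(Ŷ_str) = Σₕ Nₕ²(1 − fₕ)sₕ²/nₕ.
Tier 3: 2993²·(1 − 355/2993)·1300/355 = 2.8913223 × 10^7.
Tier 2: 19693²·(1 − 2073/19693)·64.9/2073 = 1.0863335 × 10^7.
Tier 1: 8702²·(1 − 2111/8702)·529/2111 = 1.4372682 × 10^7.
Sum = 5.414924 × 10^7.
SE = √(5.414924 × 10^7) = 7359.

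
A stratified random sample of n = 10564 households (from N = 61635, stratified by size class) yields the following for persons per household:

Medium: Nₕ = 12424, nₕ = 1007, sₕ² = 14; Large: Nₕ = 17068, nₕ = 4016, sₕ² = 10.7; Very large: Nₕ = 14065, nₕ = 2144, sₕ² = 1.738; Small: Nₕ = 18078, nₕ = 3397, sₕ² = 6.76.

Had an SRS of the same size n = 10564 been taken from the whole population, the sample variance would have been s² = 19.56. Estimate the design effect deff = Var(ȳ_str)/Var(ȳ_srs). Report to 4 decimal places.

0.5541

Var(ȳ_str) = Σ Wₕ²(1−fₕ)sₕ²/nₕ with Wₕ = Nₕ/61635:
  Medium: (12424/61635)²·(1−1007/12424)·14/1007 = 5.1910739 × 10^-4
  Large: (17068/61635)²·(1−4016/17068)·10.7/4016 = 1.5624099 × 10^-4
  Very large: (14065/61635)²·(1−2144/14065)·1.738/2144 = 3.577854 × 10^-5
  Small: (18078/61635)²·(1−3397/18078)·6.76/3397 = 1.3902803 × 10^-4
  → Var(ȳ_str) = 8.5015495 × 10^-4.
Var(ȳ_srs) = (1 − 10564/61635)·19.56/10564 = 0.0015342192.
deff = (8.5015495 × 10^-4) / 0.0015342192 = 0.5541.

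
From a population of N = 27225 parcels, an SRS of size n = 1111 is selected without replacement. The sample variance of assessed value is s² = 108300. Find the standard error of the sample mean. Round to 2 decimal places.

9.67

Under SRS without replacement, Var(ȳ) = (1 − f)·s²/n with f = n/N = 1111/27225 = 0.04080808.
Var(ȳ) = (1 − 0.04080808)·108300/1111 = 0.95919192·97.479748 = 93.501787.
SE(ȳ) = √(93.501787) = 9.67.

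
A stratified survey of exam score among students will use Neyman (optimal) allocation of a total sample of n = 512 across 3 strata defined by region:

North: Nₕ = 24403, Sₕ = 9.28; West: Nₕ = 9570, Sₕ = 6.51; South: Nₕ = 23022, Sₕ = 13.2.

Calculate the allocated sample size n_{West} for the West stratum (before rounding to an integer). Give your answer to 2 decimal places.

Neyman allocation: nₕ = n·NₕSₕ / Σⱼ NⱼSⱼ.
Σ NⱼSⱼ = 24403·9.28 + 9570·6.51 + 23022·13.2 = 592650.94.
n_{West} = 512·9570·6.51 / 592650.94 = 53.82.

53.82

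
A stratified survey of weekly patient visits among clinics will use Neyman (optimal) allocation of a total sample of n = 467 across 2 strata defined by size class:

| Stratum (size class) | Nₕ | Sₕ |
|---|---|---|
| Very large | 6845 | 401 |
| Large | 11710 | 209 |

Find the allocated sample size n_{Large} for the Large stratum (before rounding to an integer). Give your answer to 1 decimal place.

Neyman allocation: nₕ = n·NₕSₕ / Σⱼ NⱼSⱼ.
Σ NⱼSⱼ = 6845·401 + 11710·209 = 5.192235 × 10^6.
n_{Large} = 467·11710·209 / (5.192235 × 10^6) = 220.1.

220.1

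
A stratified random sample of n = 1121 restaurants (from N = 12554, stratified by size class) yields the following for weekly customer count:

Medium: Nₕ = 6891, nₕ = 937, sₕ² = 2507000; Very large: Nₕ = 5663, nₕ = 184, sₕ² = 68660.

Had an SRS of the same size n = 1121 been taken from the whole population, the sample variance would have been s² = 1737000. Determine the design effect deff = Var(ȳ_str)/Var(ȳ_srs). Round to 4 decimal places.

Var(ȳ_str) = Σ Wₕ²(1−fₕ)sₕ²/nₕ with Wₕ = Nₕ/12554:
  Medium: (6891/12554)²·(1−937/6891)·2507000/937 = 696.5328
  Very large: (5663/12554)²·(1−184/5663)·68660/184 = 73.463157
  → Var(ȳ_str) = 769.99596.
Var(ȳ_srs) = (1 − 1121/12554)·1737000/1121 = 1411.1471.
deff = 769.99596 / 1411.1471 = 0.5457.

0.5457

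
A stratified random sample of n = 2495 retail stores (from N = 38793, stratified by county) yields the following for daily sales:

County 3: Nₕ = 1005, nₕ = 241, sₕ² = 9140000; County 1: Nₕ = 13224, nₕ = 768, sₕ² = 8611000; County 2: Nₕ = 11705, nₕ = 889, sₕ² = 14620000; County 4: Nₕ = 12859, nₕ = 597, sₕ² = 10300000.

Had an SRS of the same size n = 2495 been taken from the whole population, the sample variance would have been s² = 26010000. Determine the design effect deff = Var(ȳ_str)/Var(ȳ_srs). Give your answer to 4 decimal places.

0.4550

Var(ȳ_str) = Σ Wₕ²(1−fₕ)sₕ²/nₕ with Wₕ = Nₕ/38793:
  County 3: (1005/38793)²·(1−241/1005)·9140000/241 = 19.350039
  County 1: (13224/38793)²·(1−768/13224)·8611000/768 = 1227.2331
  County 2: (11705/38793)²·(1−889/11705)·14620000/889 = 1383.493
  County 4: (12859/38793)²·(1−597/12859)·10300000/597 = 1807.693
  → Var(ȳ_str) = 4437.7691.
Var(ȳ_srs) = (1 − 2495/38793)·26010000/2495 = 9754.3679.
deff = 4437.7691 / 9754.3679 = 0.4550.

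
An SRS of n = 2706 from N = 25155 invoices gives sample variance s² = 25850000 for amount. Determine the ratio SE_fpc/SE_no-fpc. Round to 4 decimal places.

f = n/N = 2706/25155 = 0.10757305.
SE_no-fpc = √(s²/n) = 97.738659; SE_fpc = √((1−f)s²/n) = 92.332101.
Ratio = √(1−f) = 0.94468352.

0.9447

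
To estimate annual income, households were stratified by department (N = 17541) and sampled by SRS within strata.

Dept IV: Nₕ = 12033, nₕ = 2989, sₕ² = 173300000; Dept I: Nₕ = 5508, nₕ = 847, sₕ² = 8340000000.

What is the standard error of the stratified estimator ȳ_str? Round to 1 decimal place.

Var(ȳ_str) = Σₕ Wₕ²(1 − fₕ)sₕ²/nₕ with Wₕ = Nₕ/N, N = 17541.
Dept IV: Wₕ = 0.68599282; term = 0.68599282²·(1 − 0.24840023)·173300000/2989 = 20506.825.
Dept I: Wₕ = 0.31400718; term = 0.31400718²·(1 − 0.15377633)·8340000000/847 = 821574.55.
Sum = 842081.38.
SE = √(842081.38) = 917.6.

917.6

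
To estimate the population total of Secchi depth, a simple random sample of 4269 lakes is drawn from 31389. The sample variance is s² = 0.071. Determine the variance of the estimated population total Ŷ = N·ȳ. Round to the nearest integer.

Var(Ŷ) = N²·Var(ȳ) = N²·(1 − n/N)·s²/n.
f = 4269/31389 = 0.13600306; Var(ȳ) = 0.86399694·0.071/4269 = 1.4369591 × 10^-5.
Var(Ŷ) = 31389² · (1.4369591 × 10^-5) = 14157.917.

14158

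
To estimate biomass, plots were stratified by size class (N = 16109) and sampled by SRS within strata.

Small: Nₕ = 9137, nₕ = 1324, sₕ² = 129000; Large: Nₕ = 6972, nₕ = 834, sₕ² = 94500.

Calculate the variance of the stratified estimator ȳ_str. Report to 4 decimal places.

45.4890

Var(ȳ_str) = Σₕ Wₕ²(1 − fₕ)sₕ²/nₕ with Wₕ = Nₕ/N, N = 16109.
Small: Wₕ = 0.56719846; term = 0.56719846²·(1 − 0.14490533)·129000/1324 = 26.803161.
Large: Wₕ = 0.43280154; term = 0.43280154²·(1 − 0.11962134)·94500/834 = 18.68585.
Sum = 45.489011.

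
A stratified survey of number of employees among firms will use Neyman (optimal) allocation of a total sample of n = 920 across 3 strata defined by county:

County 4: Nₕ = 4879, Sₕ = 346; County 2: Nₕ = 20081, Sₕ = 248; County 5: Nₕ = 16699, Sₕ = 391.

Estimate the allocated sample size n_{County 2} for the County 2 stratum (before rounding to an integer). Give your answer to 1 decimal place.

347.2

Neyman allocation: nₕ = n·NₕSₕ / Σⱼ NⱼSⱼ.
Σ NⱼSⱼ = 4879·346 + 20081·248 + 16699·391 = 1.3197531 × 10^7.
n_{County 2} = 920·20081·248 / (1.3197531 × 10^7) = 347.2.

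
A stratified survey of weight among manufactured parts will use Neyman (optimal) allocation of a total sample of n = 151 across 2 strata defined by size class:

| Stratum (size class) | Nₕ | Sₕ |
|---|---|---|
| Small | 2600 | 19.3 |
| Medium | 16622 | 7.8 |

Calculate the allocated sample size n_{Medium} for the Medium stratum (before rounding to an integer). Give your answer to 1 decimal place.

Neyman allocation: nₕ = n·NₕSₕ / Σⱼ NⱼSⱼ.
Σ NⱼSⱼ = 2600·19.3 + 16622·7.8 = 179831.6.
n_{Medium} = 151·16622·7.8 / 179831.6 = 108.9.

108.9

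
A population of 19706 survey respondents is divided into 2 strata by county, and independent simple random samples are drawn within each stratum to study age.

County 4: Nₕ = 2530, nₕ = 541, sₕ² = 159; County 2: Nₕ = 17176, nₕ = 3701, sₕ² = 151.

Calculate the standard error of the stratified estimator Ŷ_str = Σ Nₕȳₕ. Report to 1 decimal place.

3304.8

Var(Ŷ_str) = Σₕ Nₕ²(1 − fₕ)sₕ²/nₕ.
County 4: 2530²·(1 − 541/2530)·159/541 = 1.4789557 × 10^6.
County 2: 17176²·(1 − 3701/17176)·151/3701 = 9.4429713 × 10^6.
Sum = 1.0921927 × 10^7.
SE = √(1.0921927 × 10^7) = 3304.8.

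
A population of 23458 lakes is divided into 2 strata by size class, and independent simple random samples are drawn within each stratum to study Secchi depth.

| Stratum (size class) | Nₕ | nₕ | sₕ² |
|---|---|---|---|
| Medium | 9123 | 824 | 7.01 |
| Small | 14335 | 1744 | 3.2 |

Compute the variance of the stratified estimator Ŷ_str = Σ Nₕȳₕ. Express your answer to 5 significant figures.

Var(Ŷ_str) = Σₕ Nₕ²(1 − fₕ)sₕ²/nₕ.
Medium: 9123²·(1 − 824/9123)·7.01/824 = 644101.4.
Small: 14335²·(1 − 1744/14335)·3.2/1744 = 331177.95.
Sum = 975279.35.

975280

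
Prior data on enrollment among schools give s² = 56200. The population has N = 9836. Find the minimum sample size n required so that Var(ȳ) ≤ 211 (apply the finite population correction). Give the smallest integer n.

Without fpc, n₀ = s²/D = 56200/211 = 266.3507.
With fpc, (1 − n/N)·s²/n ≤ D requires n ≥ n₀/(1 + n₀/N) = 266.3507/(1 + 266.3507/9836) = 259.3283.
Rounding up, n = 260.

260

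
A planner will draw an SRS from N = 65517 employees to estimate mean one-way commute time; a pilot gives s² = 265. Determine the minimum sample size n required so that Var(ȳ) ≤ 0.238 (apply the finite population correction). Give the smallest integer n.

1095

Without fpc, n₀ = s²/D = 265/0.238 = 1113.4454.
With fpc, (1 − n/N)·s²/n ≤ D requires n ≥ n₀/(1 + n₀/N) = 1113.4454/(1 + 1113.4454/65517) = 1094.8389.
Rounding up, n = 1095.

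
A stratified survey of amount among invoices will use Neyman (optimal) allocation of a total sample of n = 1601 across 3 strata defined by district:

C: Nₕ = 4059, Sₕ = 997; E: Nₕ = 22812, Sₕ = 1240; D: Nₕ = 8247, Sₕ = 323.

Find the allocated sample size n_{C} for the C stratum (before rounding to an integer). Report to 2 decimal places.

185.13

Neyman allocation: nₕ = n·NₕSₕ / Σⱼ NⱼSⱼ.
Σ NⱼSⱼ = 4059·997 + 22812·1240 + 8247·323 = 3.4997484 × 10^7.
n_{C} = 1601·4059·997 / (3.4997484 × 10^7) = 185.13.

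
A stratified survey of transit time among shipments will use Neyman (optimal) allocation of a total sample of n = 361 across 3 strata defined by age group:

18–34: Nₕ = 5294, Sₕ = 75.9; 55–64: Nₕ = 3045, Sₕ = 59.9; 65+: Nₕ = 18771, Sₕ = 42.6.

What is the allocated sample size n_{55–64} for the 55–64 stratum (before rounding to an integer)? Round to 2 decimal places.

Neyman allocation: nₕ = n·NₕSₕ / Σⱼ NⱼSⱼ.
Σ NⱼSⱼ = 5294·75.9 + 3045·59.9 + 18771·42.6 = 1.3838547 × 10^6.
n_{55–64} = 361·3045·59.9 / (1.3838547 × 10^6) = 47.58.

47.58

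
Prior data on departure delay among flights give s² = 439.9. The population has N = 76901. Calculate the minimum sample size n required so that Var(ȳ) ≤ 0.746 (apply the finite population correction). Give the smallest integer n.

Without fpc, n₀ = s²/D = 439.9/0.746 = 589.6783.
With fpc, (1 − n/N)·s²/n ≤ D requires n ≥ n₀/(1 + n₀/N) = 589.6783/(1 + 589.6783/76901) = 585.1910.
Rounding up, n = 586.

586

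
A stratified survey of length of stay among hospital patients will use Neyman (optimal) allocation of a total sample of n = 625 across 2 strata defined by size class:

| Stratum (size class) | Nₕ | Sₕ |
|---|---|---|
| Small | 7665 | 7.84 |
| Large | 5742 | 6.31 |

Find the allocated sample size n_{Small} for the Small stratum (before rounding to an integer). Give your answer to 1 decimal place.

Neyman allocation: nₕ = n·NₕSₕ / Σⱼ NⱼSⱼ.
Σ NⱼSⱼ = 7665·7.84 + 5742·6.31 = 96325.62.
n_{Small} = 625·7665·7.84 / 96325.62 = 389.9.

389.9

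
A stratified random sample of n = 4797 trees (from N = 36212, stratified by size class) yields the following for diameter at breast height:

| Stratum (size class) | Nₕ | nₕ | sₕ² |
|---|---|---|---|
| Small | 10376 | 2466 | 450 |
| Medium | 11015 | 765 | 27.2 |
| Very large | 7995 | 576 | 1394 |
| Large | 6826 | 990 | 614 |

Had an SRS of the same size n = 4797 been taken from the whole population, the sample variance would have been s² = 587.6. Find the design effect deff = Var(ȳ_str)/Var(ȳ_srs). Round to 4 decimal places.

Var(ȳ_str) = Σ Wₕ²(1−fₕ)sₕ²/nₕ with Wₕ = Nₕ/36212:
  Small: (10376/36212)²·(1−2466/10376)·450/2466 = 0.01142144
  Medium: (11015/36212)²·(1−765/11015)·27.2/765 = 0.0030613347
  Very large: (7995/36212)²·(1−576/7995)·1394/576 = 0.10947101
  Large: (6826/36212)²·(1−990/6826)·614/990 = 0.01884125
  → Var(ȳ_str) = 0.14279503.
Var(ȳ_srs) = (1 − 4797/36212)·587.6/4797 = 0.10626656.
deff = 0.14279503 / 0.10626656 = 1.3437.

1.3437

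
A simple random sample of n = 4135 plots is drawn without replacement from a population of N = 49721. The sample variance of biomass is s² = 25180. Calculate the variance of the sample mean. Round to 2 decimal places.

Under SRS without replacement, Var(ȳ) = (1 − f)·s²/n with f = n/N = 4135/49721 = 0.08316406.
Var(ȳ) = (1 − 0.08316406)·25180/4135 = 0.91683594·6.08948 = 5.5830542.

5.58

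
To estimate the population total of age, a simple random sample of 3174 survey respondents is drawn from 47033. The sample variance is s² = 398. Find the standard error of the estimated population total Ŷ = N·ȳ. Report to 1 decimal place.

16083.1

Var(Ŷ) = N²·Var(ȳ) = N²·(1 − n/N)·s²/n.
f = 3174/47033 = 0.06748453; Var(ȳ) = 0.93251547·398/3174 = 0.11693168.
Var(Ŷ) = 47033² · 0.11693168 = 2.5866493 × 10^8.
SE(Ŷ) = √(2.5866493 × 10^8) = 16083.1.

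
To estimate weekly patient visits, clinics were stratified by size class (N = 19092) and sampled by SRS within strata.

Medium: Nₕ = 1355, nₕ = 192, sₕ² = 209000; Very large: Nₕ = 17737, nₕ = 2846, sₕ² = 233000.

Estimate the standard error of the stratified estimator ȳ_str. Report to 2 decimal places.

8.00

Var(ȳ_str) = Σₕ Wₕ²(1 − fₕ)sₕ²/nₕ with Wₕ = Nₕ/N, N = 19092.
Medium: Wₕ = 0.07097213; term = 0.07097213²·(1 − 0.14169742)·209000/192 = 4.7061007.
Very large: Wₕ = 0.92902787; term = 0.92902787²·(1 − 0.16045554)·233000/2846 = 59.322877.
Sum = 64.028978.
SE = √(64.028978) = 8.00.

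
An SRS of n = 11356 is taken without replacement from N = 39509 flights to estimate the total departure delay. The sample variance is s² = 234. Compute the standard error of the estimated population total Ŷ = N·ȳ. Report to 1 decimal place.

Var(Ŷ) = N²·Var(ȳ) = N²·(1 − n/N)·s²/n.
f = 11356/39509 = 0.28742818; Var(ȳ) = 0.71257182·234/11356 = 0.014683146.
Var(Ŷ) = 39509² · 0.014683146 = 2.2919819 × 10^7.
SE(Ŷ) = √(2.2919819 × 10^7) = 4787.5.

4787.5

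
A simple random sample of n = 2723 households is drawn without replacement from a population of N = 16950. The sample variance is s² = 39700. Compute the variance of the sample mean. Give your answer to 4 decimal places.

Under SRS without replacement, Var(ȳ) = (1 − f)·s²/n with f = n/N = 2723/16950 = 0.16064897.
Var(ȳ) = (1 − 0.16064897)·39700/2723 = 0.83935103·14.579508 = 12.237325.

12.2373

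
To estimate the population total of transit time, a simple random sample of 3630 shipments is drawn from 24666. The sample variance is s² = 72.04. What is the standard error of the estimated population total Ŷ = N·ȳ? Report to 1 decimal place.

Var(Ŷ) = N²·Var(ȳ) = N²·(1 − n/N)·s²/n.
f = 3630/24666 = 0.14716614; Var(ȳ) = 0.85283386·72.04/3630 = 0.016925111.
Var(Ŷ) = 24666² · 0.016925111 = 1.0297433 × 10^7.
SE(Ŷ) = √(1.0297433 × 10^7) = 3209.0.

3209.0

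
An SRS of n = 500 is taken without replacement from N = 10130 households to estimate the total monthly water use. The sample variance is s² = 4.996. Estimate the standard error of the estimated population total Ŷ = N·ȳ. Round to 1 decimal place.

987.3

Var(Ŷ) = N²·Var(ȳ) = N²·(1 − n/N)·s²/n.
f = 500/10130 = 0.04935834; Var(ȳ) = 0.95064166·4.996/500 = 0.0094988115.
Var(Ŷ) = 10130² · 0.0094988115 = 974738.59.
SE(Ŷ) = √(974738.59) = 987.3.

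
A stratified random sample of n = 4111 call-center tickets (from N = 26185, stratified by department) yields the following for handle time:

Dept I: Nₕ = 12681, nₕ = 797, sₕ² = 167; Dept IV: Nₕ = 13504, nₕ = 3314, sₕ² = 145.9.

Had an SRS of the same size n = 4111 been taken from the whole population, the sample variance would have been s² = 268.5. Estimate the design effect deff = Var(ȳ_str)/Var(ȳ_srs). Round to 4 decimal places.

0.9969

Var(ȳ_str) = Σ Wₕ²(1−fₕ)sₕ²/nₕ with Wₕ = Nₕ/26185:
  Dept I: (12681/26185)²·(1−797/12681)·167/797 = 0.046054189
  Dept IV: (13504/26185)²·(1−3314/13504)·145.9/3314 = 0.0088355633
  → Var(ȳ_str) = 0.054889752.
Var(ȳ_srs) = (1 − 4111/26185)·268.5/4111 = 0.055058614.
deff = 0.054889752 / 0.055058614 = 0.9969.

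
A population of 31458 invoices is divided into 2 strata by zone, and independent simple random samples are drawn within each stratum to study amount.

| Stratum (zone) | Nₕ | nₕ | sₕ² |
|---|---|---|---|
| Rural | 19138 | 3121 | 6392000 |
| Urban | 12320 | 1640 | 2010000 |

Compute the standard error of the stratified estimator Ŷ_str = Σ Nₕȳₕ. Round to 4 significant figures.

Var(Ŷ_str) = Σₕ Nₕ²(1 − fₕ)sₕ²/nₕ.
Rural: 19138²·(1 − 3121/19138)·6392000/3121 = 6.2779915 × 10^11.
Urban: 12320²·(1 − 1640/12320)·2010000/1640 = 1.6126279 × 10^11.
Sum = 7.8906194 × 10^11.
SE = √(7.8906194 × 10^11) = 888300.

888300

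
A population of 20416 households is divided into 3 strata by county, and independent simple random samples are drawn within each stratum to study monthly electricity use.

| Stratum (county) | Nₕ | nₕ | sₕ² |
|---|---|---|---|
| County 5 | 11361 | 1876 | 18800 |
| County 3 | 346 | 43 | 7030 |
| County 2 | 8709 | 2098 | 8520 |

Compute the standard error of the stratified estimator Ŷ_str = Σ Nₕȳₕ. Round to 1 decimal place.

36480.7

Var(Ŷ_str) = Σₕ Nₕ²(1 − fₕ)sₕ²/nₕ.
County 5: 11361²·(1 − 1876/11361)·18800/1876 = 1.0798885 × 10^9.
County 3: 346²·(1 − 43/346)·7030/43 = 1.7139794 × 10^7.
County 2: 8709²·(1 − 2098/8709)·8520/2098 = 2.3381349 × 10^8.
Sum = 1.3308418 × 10^9.
SE = √(1.3308418 × 10^9) = 36480.7.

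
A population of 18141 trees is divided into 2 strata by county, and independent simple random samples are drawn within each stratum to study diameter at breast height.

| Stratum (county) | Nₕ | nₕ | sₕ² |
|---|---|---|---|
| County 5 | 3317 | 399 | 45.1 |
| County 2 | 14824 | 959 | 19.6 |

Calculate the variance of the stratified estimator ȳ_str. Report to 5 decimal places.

0.01609

Var(ȳ_str) = Σₕ Wₕ²(1 − fₕ)sₕ²/nₕ with Wₕ = Nₕ/N, N = 18141.
County 5: Wₕ = 0.18284549; term = 0.18284549²·(1 − 0.12028942)·45.1/399 = 0.0033243899.
County 2: Wₕ = 0.81715451; term = 0.81715451²·(1 − 0.06469239)·19.6/959 = 0.012764397.
Sum = 0.016088787.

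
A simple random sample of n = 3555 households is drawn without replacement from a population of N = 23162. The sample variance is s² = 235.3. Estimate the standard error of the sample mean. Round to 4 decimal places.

0.2367

Under SRS without replacement, Var(ȳ) = (1 − f)·s²/n with f = n/N = 3555/23162 = 0.15348416.
Var(ȳ) = (1 − 0.15348416)·235.3/3555 = 0.84651584·0.066188467 = 0.056029586.
SE(ȳ) = √(0.056029586) = 0.2367.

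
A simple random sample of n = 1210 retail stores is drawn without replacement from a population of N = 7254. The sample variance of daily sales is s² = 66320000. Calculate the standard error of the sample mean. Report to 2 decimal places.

213.70

Under SRS without replacement, Var(ȳ) = (1 − f)·s²/n with f = n/N = 1210/7254 = 0.16680452.
Var(ȳ) = (1 − 0.16680452)·66320000/1210 = 0.83319548·54809.917 = 45667.375.
SE(ȳ) = √(45667.375) = 213.70.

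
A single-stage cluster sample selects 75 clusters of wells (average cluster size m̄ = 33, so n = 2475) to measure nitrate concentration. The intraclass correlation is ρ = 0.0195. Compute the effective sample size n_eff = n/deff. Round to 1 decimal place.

deff = 1 + (33 − 1)·0.0195 = 1 + 0.624 = 1.624.
n_eff = 2475 / 1.624 = 1524.0.

1524.0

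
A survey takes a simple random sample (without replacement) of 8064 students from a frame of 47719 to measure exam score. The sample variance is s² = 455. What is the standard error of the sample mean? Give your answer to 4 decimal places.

0.2165

Under SRS without replacement, Var(ȳ) = (1 − f)·s²/n with f = n/N = 8064/47719 = 0.16898929.
Var(ȳ) = (1 − 0.16898929)·455/8064 = 0.83101071·0.056423611 = 0.046888625.
SE(ȳ) = √(0.046888625) = 0.2165.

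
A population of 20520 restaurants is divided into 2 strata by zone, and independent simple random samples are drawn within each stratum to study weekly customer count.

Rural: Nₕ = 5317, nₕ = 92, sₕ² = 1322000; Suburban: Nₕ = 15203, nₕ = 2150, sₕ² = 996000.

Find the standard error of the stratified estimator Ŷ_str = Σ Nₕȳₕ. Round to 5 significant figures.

Var(Ŷ_str) = Σₕ Nₕ²(1 − fₕ)sₕ²/nₕ.
Rural: 5317²·(1 − 92/5317)·1322000/92 = 3.9920556 × 10^11.
Suburban: 15203²·(1 − 2150/15203)·996000/2150 = 9.1930688 × 10^10.
Sum = 4.9113625 × 10^11.
SE = √(4.9113625 × 10^11) = 700810.

700810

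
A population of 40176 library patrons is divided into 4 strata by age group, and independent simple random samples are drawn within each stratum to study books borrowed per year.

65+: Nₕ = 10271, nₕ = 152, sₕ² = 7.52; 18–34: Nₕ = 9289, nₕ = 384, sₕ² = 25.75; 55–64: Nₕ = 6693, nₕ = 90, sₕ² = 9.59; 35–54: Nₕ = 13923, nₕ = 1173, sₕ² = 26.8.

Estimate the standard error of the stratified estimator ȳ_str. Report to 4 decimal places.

0.1098

Var(ȳ_str) = Σₕ Wₕ²(1 − fₕ)sₕ²/nₕ with Wₕ = Nₕ/N, N = 40176.
65+: Wₕ = 0.25565014; term = 0.25565014²·(1 − 0.01479895)·7.52/152 = 0.0031855996.
18–34: Wₕ = 0.23120769; term = 0.23120769²·(1 − 0.04133922)·25.75/384 = 0.0034364933.
55–64: Wₕ = 0.16659200; term = 0.16659200²·(1 − 0.01344688)·9.59/90 = 0.0029174595.
35–54: Wₕ = 0.34655018; term = 0.34655018²·(1 − 0.08424908)·26.8/1173 = 0.0025127333.
Sum = 0.012052286.
SE = √(0.012052286) = 0.1098.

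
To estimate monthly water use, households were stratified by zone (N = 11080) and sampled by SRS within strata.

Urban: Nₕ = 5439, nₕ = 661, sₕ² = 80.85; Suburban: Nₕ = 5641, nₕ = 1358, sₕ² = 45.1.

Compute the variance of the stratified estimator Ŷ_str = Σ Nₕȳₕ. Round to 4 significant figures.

Var(Ŷ_str) = Σₕ Nₕ²(1 − fₕ)sₕ²/nₕ.
Urban: 5439²·(1 − 661/5439)·80.85/661 = 3.1786577 × 10^6.
Suburban: 5641²·(1 − 1358/5641)·45.1/1358 = 802381.57.
Sum = 3.9810393 × 10^6.

3.981 × 10^6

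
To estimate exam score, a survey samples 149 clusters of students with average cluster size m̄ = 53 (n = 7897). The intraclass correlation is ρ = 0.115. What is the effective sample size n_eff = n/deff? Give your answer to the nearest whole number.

deff = 1 + (53 − 1)·0.115 = 1 + 5.98 = 6.98.
n_eff = 7897 / 6.98 = 1131.

1131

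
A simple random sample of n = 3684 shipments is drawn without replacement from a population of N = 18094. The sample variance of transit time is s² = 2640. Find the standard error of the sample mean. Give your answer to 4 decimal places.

0.7555

Under SRS without replacement, Var(ȳ) = (1 − f)·s²/n with f = n/N = 3684/18094 = 0.20360340.
Var(ȳ) = (1 − 0.20360340)·2640/3684 = 0.79639660·0.71661238 = 0.57070766.
SE(ȳ) = √(0.57070766) = 0.7555.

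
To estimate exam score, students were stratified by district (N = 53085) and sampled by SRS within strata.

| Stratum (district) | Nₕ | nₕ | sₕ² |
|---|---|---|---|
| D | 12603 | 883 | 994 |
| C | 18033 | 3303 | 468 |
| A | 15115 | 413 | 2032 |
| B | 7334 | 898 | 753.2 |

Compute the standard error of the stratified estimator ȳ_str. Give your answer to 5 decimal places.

0.68876

Var(ȳ_str) = Σₕ Wₕ²(1 − fₕ)sₕ²/nₕ with Wₕ = Nₕ/N, N = 53085.
D: Wₕ = 0.23741170; term = 0.23741170²·(1 − 0.07006268)·994/883 = 0.05900429.
C: Wₕ = 0.33970048; term = 0.33970048²·(1 − 0.18316420)·468/3303 = 0.01335563.
A: Wₕ = 0.28473203; term = 0.28473203²·(1 − 0.02732385)·2032/413 = 0.38798468.
B: Wₕ = 0.13815579; term = 0.13815579²·(1 − 0.12244341)·753.2/898 = 0.01404906.
Sum = 0.47439366.
SE = √(0.47439366) = 0.68876.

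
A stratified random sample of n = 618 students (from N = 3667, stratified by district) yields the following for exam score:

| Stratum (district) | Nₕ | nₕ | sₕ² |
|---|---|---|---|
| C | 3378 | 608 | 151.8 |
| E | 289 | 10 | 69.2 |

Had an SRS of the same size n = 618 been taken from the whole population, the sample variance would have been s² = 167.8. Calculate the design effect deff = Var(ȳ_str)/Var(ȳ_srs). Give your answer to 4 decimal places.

0.9533

Var(ȳ_str) = Σ Wₕ²(1−fₕ)sₕ²/nₕ with Wₕ = Nₕ/3667:
  C: (3378/3667)²·(1−608/3378)·151.8/608 = 0.17373439
  E: (289/3667)²·(1−10/289)·69.2/10 = 0.041494097
  → Var(ȳ_str) = 0.21522849.
Var(ȳ_srs) = (1 − 618/3667)·167.8/618 = 0.22576156.
deff = 0.21522849 / 0.22576156 = 0.9533.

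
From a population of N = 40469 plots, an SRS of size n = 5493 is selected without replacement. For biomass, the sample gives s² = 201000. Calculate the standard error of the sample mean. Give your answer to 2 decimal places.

Under SRS without replacement, Var(ȳ) = (1 − f)·s²/n with f = n/N = 5493/40469 = 0.13573352.
Var(ȳ) = (1 − 0.13573352)·201000/5493 = 0.86426648·36.592026 = 31.625262.
SE(ȳ) = √(31.625262) = 5.62.

5.62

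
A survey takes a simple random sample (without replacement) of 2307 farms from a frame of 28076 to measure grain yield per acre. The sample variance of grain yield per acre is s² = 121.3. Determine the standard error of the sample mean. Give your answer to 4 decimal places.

0.2197

Under SRS without replacement, Var(ȳ) = (1 − f)·s²/n with f = n/N = 2307/28076 = 0.08216982.
Var(ȳ) = (1 − 0.08216982)·121.3/2307 = 0.91783018·0.052579107 = 0.048258691.
SE(ȳ) = √(0.048258691) = 0.2197.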